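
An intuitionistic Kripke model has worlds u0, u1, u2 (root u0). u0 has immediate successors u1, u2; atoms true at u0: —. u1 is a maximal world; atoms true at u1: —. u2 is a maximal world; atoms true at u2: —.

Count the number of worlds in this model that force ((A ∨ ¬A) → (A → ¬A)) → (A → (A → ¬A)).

u0: forces it.
u1: forces it.
u2: forces it.
Worlds forcing the formula: {u0, u1, u2}.

3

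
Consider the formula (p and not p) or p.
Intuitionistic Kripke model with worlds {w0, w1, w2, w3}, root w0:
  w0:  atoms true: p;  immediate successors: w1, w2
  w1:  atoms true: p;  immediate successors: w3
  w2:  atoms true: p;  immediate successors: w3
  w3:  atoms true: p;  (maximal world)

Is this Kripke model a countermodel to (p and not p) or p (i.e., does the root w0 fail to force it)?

No

w0 forces (p and not p) or p via the disjunct p.
So the root w0 forces (p and not p) or p; the model is not a countermodel.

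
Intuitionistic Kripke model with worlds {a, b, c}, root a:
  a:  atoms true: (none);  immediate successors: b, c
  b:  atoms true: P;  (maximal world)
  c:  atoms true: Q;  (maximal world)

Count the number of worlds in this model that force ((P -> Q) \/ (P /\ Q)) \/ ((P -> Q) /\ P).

a: does not force it — a ||-/- ((P -> Q) \/ (P /\ Q)) \/ ((P -> Q) /\ P): neither disjunct is forced at a.
b: does not force it.
c: forces it.
Worlds forcing the formula: {c}.

1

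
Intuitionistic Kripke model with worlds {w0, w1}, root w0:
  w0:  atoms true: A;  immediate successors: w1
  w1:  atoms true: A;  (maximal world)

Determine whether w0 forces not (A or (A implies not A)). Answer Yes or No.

No

w0 does not force not (A or (A implies not A)) since w0 is accessible from w0 and w0 forces A or (A implies not A).
w0 forces A or (A implies not A) via the disjunct A.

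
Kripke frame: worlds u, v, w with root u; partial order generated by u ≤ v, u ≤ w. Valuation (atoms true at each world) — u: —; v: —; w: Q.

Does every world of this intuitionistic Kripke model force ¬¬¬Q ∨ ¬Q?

No

Not every world: u ⊮ ¬¬¬Q ∨ ¬Q.
u ⊮ ¬¬¬Q ∨ ¬Q: neither disjunct is forced at u.
u ⊮ ¬¬¬Q since w is accessible from u and w ⊩ ¬¬Q.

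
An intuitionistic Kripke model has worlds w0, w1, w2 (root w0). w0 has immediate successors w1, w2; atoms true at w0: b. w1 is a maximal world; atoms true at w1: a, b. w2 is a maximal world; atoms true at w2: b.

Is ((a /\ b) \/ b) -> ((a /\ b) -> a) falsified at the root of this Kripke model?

w0 ||- ((a /\ b) \/ b) -> ((a /\ b) -> a): every world accessible from w0 that forces (a /\ b) \/ b (namely w0, w1, w2) also forces (a /\ b) -> a.
So the root w0 forces ((a /\ b) \/ b) -> ((a /\ b) -> a); the model is not a countermodel.

No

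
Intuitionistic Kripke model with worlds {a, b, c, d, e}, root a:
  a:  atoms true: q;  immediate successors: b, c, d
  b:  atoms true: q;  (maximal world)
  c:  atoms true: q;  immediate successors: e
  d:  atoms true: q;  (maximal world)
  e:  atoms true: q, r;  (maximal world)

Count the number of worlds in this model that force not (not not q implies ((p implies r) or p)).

0

a: does not force it — a does not force not (not not q implies ((p implies r) or p)) since a is accessible from a and a forces not not q implies ((p implies r) or p).
b: does not force it — b does not force not (not not q implies ((p implies r) or p)) since b is accessible from b and b forces not not q implies ((p implies r) or p).
c: does not force it — c does not force not (not not q implies ((p implies r) or p)) since c is accessible from c and c forces not not q implies ((p implies r) or p).
d: does not force it.
e: does not force it.
Worlds forcing the formula: { }.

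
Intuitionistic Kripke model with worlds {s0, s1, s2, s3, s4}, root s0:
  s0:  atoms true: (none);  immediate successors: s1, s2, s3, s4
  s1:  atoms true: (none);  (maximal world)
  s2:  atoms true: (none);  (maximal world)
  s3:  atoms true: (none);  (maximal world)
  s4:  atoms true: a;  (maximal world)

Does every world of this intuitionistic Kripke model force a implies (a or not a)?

Yes

s0 forces a implies (a or not a): every world accessible from s0 that forces a (namely s4) also forces a or not a.
Since the root s0 forces a implies (a or not a) and forcing is persistent (monotone upward), every world forces it.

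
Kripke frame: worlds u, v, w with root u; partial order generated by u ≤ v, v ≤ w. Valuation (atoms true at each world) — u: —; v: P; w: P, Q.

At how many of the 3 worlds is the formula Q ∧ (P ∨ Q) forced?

u: does not force it — u ⊮ Q ∧ (P ∨ Q) since u fails Q.
v: does not force it — v ⊮ Q ∧ (P ∨ Q) since v fails Q.
w: forces it.
Worlds forcing the formula: {w}.

1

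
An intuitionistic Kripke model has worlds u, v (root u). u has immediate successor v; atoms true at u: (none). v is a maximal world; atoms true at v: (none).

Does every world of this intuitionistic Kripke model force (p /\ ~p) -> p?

Yes

u ||- (p /\ ~p) -> p vacuously: no world accessible from u forces the antecedent p /\ ~p.
Since the root u forces (p /\ ~p) -> p and forcing is persistent (monotone upward), every world forces it.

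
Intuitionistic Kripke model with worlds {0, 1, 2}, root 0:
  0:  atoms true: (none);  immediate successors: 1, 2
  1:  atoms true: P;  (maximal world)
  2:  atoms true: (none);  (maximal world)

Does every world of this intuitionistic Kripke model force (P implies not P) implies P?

Not every world: 0 does not force (P implies not P) implies P.
0 does not force (P implies not P) implies P: at the accessible world 2, 2 forces P implies not P but 2 does not force P.
2 lacks atom P, so 2 does not force P.

No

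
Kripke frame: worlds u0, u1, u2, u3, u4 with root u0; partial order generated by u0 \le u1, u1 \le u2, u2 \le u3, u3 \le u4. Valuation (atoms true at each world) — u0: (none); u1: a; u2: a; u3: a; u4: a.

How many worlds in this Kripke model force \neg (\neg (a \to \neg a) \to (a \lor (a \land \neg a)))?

u0: does not force it — u0 \nVdash \neg (\neg (a \to \neg a) \to (a \lor (a \land \neg a))) since u1 is accessible from u0 and u1 \Vdash \neg (a \to \neg a) \to (a \lor (a \land \neg a)).
u1: does not force it — u1 \nVdash \neg (\neg (a \to \neg a) \to (a \lor (a \land \neg a))) since u1 is accessible from u1 and u1 \Vdash \neg (a \to \neg a) \to (a \lor (a \land \neg a)).
u2: does not force it.
u3: does not force it.
u4: does not force it.
Worlds forcing the formula: { }.

0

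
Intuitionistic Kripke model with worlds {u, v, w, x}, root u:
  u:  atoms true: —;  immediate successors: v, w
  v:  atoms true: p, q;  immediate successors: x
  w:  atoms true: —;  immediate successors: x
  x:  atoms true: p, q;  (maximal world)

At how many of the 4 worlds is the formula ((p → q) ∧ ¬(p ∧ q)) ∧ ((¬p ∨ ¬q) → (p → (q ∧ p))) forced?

u: does not force it — u ⊮ ((p → q) ∧ ¬(p ∧ q)) ∧ ((¬p ∨ ¬q) → (p → (q ∧ p))) since u fails (p → q) ∧ ¬(p ∧ q).
v: does not force it — v ⊮ ((p → q) ∧ ¬(p ∧ q)) ∧ ((¬p ∨ ¬q) → (p → (q ∧ p))) since v fails (p → q) ∧ ¬(p ∧ q).
w: does not force it.
x: does not force it.
Worlds forcing the formula: { }.

0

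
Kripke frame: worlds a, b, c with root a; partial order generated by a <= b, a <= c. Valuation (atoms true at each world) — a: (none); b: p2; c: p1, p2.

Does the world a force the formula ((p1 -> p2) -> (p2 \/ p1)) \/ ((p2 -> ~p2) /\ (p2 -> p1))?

a ||-/- ((p1 -> p2) -> (p2 \/ p1)) \/ ((p2 -> ~p2) /\ (p2 -> p1)): neither disjunct is forced at a.
a ||-/- (p1 -> p2) -> (p2 \/ p1): already at a itself, a ||- p1 -> p2 but a ||-/- p2 \/ p1.
a ||-/- p2 \/ p1: neither disjunct is forced at a.

No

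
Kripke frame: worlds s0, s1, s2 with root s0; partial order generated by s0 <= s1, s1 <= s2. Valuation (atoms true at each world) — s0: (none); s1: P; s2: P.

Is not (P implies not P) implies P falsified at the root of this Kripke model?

Yes

s0 does not force not (P implies not P) implies P: already at s0 itself, s0 forces not (P implies not P) but s0 does not force P.
s0 lacks atom P, so s0 does not force P.
So the root s0 does not force not (P implies not P) implies P; the model is a countermodel.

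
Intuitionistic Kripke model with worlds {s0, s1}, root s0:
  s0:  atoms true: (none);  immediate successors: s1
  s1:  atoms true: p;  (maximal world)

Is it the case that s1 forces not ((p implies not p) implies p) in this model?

s1 does not force not ((p implies not p) implies p) since s1 is accessible from s1 and s1 forces (p implies not p) implies p.
s1 forces (p implies not p) implies p vacuously: no world accessible from s1 forces the antecedent p implies not p.

No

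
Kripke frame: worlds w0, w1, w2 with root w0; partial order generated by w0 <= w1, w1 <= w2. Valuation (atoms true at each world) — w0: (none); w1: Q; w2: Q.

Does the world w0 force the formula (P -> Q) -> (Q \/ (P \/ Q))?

No

w0 ||-/- (P -> Q) -> (Q \/ (P \/ Q)): already at w0 itself, w0 ||- P -> Q but w0 ||-/- Q \/ (P \/ Q).
w0 ||-/- Q \/ (P \/ Q): neither disjunct is forced at w0.
w0 lacks atom Q, so w0 ||-/- Q.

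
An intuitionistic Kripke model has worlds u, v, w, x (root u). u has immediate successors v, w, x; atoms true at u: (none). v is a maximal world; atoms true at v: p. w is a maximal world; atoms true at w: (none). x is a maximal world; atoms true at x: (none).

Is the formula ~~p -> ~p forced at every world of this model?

No

Not every world: u ||-/- ~~p -> ~p.
u ||-/- ~~p -> ~p: at the accessible world v, v ||- ~~p but v ||-/- ~p.
v ||-/- ~p since v is accessible from v and v ||- p.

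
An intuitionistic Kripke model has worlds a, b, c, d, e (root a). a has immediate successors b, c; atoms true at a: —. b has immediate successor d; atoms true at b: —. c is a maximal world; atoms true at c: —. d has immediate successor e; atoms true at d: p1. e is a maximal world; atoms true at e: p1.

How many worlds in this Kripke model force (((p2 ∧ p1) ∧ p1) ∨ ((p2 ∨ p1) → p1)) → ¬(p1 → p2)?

a: does not force it — a ⊮ (((p2 ∧ p1) ∧ p1) ∨ ((p2 ∨ p1) → p1)) → ¬(p1 → p2): already at a itself, a ⊩ ((p2 ∧ p1) ∧ p1) ∨ ((p2 ∨ p1) → p1) but a ⊮ ¬(p1 → p2).
b: forces it.
c: does not force it.
d: forces it.
e: forces it.
Worlds forcing the formula: {b, d, e}.

3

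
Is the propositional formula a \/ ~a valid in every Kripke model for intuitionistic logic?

No

This is the law of excluded middle, which is not intuitionistically valid.
A Kripke countermodel: worlds u, v; order generated by u <= v; atoms true at each world — u:{}; v:{a}.
u ||-/- a \/ ~a: neither disjunct is forced at u.
u lacks atom a, so u ||-/- a.
So the root u does not force the formula.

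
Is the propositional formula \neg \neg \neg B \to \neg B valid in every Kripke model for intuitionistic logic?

Yes

This is triple-negation reduction, which is intuitionistically derivable.
Assume \neg \neg \neg B and suppose B. Then \neg \neg B (double-negation introduction), contradicting \neg \neg \neg B. So \neg B.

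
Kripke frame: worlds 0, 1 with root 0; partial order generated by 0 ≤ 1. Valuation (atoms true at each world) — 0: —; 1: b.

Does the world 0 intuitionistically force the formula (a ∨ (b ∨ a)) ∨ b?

0 ⊮ (a ∨ (b ∨ a)) ∨ b: neither disjunct is forced at 0.
0 ⊮ a ∨ (b ∨ a): neither disjunct is forced at 0.
0 lacks atom a, so 0 ⊮ a.

No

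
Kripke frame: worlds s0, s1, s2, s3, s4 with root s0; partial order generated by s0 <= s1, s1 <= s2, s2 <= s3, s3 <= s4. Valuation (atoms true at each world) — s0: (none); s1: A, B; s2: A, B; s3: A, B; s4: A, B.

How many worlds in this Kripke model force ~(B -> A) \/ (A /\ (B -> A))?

4

s0: does not force it — s0 ||-/- ~(B -> A) \/ (A /\ (B -> A)): neither disjunct is forced at s0.
s1: forces it.
s2: forces it.
s3: forces it.
s4: forces it.
Worlds forcing the formula: {s1, s2, s3, s4}.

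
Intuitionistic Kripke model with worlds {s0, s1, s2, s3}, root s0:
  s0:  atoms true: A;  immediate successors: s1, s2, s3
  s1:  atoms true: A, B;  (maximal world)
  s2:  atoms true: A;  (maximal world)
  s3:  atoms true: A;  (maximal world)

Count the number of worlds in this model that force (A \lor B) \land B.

s0: does not force it — s0 \nVdash (A \lor B) \land B since s0 fails B.
s1: forces it.
s2: does not force it.
s3: does not force it.
Worlds forcing the formula: {s1}.

1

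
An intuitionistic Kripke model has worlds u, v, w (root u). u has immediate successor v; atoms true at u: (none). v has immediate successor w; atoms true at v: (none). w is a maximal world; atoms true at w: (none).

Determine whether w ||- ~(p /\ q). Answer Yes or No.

Yes

w ||- ~(p /\ q): no world accessible from w forces p /\ q.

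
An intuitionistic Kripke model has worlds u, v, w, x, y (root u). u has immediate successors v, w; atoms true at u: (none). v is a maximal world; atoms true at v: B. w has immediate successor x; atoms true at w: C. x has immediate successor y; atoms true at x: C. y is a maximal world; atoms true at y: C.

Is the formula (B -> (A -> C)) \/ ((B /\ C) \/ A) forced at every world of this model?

Yes

u ||- (B -> (A -> C)) \/ ((B /\ C) \/ A) via the disjunct B -> (A -> C).
Since the root u forces (B -> (A -> C)) \/ ((B /\ C) \/ A) and forcing is persistent (monotone upward), every world forces it.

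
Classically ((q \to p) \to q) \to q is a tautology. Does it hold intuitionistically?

This is Peirce's law, which is not intuitionistically valid.
A Kripke countermodel: worlds w0, w1; order generated by w0 \le w1; atoms true at each world — w0:{}; w1:{q}.
w0 \nVdash ((q \to p) \to q) \to q: already at w0 itself, w0 \Vdash (q \to p) \to q but w0 \nVdash q.
w0 lacks atom q, so w0 \nVdash q.
So the root w0 does not force the formula.

No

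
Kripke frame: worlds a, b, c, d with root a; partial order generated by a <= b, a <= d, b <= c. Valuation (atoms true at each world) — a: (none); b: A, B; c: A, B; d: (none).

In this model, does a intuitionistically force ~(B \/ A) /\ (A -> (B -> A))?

No

a ||-/- ~(B \/ A) /\ (A -> (B -> A)) since a fails ~(B \/ A).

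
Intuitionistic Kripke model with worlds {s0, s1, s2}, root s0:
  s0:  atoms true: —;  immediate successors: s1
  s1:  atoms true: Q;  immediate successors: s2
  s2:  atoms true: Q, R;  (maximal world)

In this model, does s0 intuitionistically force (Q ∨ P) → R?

s0 ⊮ (Q ∨ P) → R: at the accessible world s1, s1 ⊩ Q ∨ P but s1 ⊮ R.
s1 lacks atom R, so s1 ⊮ R.

No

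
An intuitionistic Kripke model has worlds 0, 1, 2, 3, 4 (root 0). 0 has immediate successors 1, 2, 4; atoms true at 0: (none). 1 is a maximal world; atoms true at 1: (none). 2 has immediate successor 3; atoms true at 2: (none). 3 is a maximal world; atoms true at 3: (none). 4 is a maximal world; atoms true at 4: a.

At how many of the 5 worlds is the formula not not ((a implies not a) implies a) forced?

1

0: does not force it — 0 does not force not not ((a implies not a) implies a) since 1 is accessible from 0 and 1 forces not ((a implies not a) implies a).
1: does not force it.
2: does not force it.
3: does not force it.
4: forces it.
Worlds forcing the formula: {4}.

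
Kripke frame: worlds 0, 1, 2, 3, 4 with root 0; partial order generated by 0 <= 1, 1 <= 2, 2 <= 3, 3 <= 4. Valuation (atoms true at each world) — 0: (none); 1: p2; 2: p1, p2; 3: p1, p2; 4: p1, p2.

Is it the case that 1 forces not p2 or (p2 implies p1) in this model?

1 does not force not p2 or (p2 implies p1): neither disjunct is forced at 1.
1 does not force not p2 since 1 is accessible from 1 and 1 forces p2.

No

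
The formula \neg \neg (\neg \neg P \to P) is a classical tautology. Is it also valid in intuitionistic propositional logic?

This is the double negation of double-negation elimination, which is intuitionistically derivable.
By Glivenko's theorem the double negation of any classical propositional tautology is intuitionistically provable; \neg \neg P \to P is classically a tautology.

Yes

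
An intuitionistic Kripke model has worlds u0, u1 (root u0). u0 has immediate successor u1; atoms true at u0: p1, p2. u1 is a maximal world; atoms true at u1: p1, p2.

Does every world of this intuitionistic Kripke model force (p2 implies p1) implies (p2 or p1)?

u0 forces (p2 implies p1) implies (p2 or p1): every world accessible from u0 that forces p2 implies p1 (namely u0, u1) also forces p2 or p1.
Since the root u0 forces (p2 implies p1) implies (p2 or p1) and forcing is persistent (monotone upward), every world forces it.

Yes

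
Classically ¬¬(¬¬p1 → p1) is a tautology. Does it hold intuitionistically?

This is the double negation of double-negation elimination, which is intuitionistically derivable.
By Glivenko's theorem the double negation of any classical propositional tautology is intuitionistically provable; ¬¬p1 → p1 is classically a tautology.

Yes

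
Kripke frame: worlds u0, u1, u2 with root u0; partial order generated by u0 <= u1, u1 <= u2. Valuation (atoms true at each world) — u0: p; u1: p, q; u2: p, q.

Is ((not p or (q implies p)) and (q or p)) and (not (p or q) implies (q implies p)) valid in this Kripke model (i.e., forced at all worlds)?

u0 forces ((not p or (q implies p)) and (q or p)) and (not (p or q) implies (q implies p)) since u0 forces both conjuncts.
Since the root u0 forces ((not p or (q implies p)) and (q or p)) and (not (p or q) implies (q implies p)) and forcing is persistent (monotone upward), every world forces it.

Yes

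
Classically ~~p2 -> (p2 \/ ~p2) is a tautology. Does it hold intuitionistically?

No

This is a variant of double-negation elimination (deriving excluded middle from double negation), which is not intuitionistically valid.
A Kripke countermodel: worlds s0, s1; order generated by s0 <= s1; atoms true at each world — s0:{}; s1:{p2}.
s0 ||-/- ~~p2 -> (p2 \/ ~p2): already at s0 itself, s0 ||- ~~p2 but s0 ||-/- p2 \/ ~p2.
s0 ||-/- p2 \/ ~p2: neither disjunct is forced at s0.
s0 lacks atom p2, so s0 ||-/- p2.
So the root s0 does not force the formula.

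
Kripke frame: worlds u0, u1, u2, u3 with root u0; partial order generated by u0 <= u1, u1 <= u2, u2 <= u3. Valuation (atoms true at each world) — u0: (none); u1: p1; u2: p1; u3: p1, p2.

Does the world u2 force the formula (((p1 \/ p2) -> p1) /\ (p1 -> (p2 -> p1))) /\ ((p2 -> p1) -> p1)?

Yes

u2 ||- (((p1 \/ p2) -> p1) /\ (p1 -> (p2 -> p1))) /\ ((p2 -> p1) -> p1) since u2 forces both conjuncts.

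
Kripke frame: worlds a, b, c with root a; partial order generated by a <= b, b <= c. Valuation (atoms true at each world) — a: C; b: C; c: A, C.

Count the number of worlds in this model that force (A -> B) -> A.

a: forces it.
b: forces it.
c: forces it.
Worlds forcing the formula: {a, b, c}.

3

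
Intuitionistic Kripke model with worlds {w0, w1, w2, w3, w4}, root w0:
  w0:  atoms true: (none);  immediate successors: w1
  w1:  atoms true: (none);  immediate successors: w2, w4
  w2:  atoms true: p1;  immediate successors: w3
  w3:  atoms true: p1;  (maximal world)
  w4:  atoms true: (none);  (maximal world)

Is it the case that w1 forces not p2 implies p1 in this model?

No

w1 does not force not p2 implies p1: already at w1 itself, w1 forces not p2 but w1 does not force p1.
w1 lacks atom p1, so w1 does not force p1.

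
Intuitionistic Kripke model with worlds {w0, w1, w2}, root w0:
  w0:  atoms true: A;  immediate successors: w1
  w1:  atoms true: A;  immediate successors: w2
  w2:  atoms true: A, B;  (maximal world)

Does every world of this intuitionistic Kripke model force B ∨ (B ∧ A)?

Not every world: w0 ⊮ B ∨ (B ∧ A).
w0 ⊮ B ∨ (B ∧ A): neither disjunct is forced at w0.
w0 lacks atom B, so w0 ⊮ B.

No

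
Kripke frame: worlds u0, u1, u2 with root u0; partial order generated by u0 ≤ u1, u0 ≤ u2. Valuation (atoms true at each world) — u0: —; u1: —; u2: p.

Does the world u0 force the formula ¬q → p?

u0 ⊮ ¬q → p: already at u0 itself, u0 ⊩ ¬q but u0 ⊮ p.
u0 lacks atom p, so u0 ⊮ p.

No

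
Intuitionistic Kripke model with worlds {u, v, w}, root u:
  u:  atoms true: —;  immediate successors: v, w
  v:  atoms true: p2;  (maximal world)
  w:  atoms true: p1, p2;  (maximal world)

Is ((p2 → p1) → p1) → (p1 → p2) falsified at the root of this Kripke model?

No

u ⊩ ((p2 → p1) → p1) → (p1 → p2): every world accessible from u that forces (p2 → p1) → p1 (namely u, v, w) also forces p1 → p2.
So the root u forces ((p2 → p1) → p1) → (p1 → p2); the model is not a countermodel.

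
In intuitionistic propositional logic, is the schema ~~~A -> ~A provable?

Yes

This is triple-negation reduction, which is intuitionistically derivable.
Assume ~~~A and suppose A. Then ~~A (double-negation introduction), contradicting ~~~A. So ~A.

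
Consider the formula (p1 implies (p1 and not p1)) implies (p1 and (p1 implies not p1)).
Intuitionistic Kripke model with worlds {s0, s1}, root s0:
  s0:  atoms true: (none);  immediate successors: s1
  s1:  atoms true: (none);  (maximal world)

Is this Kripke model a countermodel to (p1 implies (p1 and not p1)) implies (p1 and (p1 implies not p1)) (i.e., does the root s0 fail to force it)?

s0 does not force (p1 implies (p1 and not p1)) implies (p1 and (p1 implies not p1)): already at s0 itself, s0 forces p1 implies (p1 and not p1) but s0 does not force p1 and (p1 implies not p1).
s0 does not force p1 and (p1 implies not p1) since s0 fails p1.
So the root s0 does not force (p1 implies (p1 and not p1)) implies (p1 and (p1 implies not p1)); the model is a countermodel.

Yes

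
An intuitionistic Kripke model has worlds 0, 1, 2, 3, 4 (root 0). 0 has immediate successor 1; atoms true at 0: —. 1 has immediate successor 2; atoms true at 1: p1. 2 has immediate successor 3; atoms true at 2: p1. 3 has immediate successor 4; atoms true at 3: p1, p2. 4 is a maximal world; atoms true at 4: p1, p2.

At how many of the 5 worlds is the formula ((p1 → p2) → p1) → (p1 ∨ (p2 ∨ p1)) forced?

4

0: does not force it — 0 ⊮ ((p1 → p2) → p1) → (p1 ∨ (p2 ∨ p1)): already at 0 itself, 0 ⊩ (p1 → p2) → p1 but 0 ⊮ p1 ∨ (p2 ∨ p1).
1: forces it.
2: forces it.
3: forces it.
4: forces it.
Worlds forcing the formula: {1, 2, 3, 4}.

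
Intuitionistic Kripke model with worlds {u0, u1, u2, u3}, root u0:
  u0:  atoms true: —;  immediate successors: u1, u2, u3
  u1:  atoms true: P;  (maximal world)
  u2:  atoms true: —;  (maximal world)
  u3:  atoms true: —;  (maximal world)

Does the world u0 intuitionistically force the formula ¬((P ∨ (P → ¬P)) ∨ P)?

u0 ⊮ ¬((P ∨ (P → ¬P)) ∨ P) since u1 is accessible from u0 and u1 ⊩ (P ∨ (P → ¬P)) ∨ P.
u1 ⊩ (P ∨ (P → ¬P)) ∨ P via the disjunct P ∨ (P → ¬P).

No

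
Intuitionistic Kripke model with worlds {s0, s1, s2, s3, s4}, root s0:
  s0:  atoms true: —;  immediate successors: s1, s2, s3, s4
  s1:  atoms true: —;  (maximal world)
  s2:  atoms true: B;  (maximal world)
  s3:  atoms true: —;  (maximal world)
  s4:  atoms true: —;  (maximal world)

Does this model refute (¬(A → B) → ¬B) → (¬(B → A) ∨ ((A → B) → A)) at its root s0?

s0 ⊮ (¬(A → B) → ¬B) → (¬(B → A) ∨ ((A → B) → A)): already at s0 itself, s0 ⊩ ¬(A → B) → ¬B but s0 ⊮ ¬(B → A) ∨ ((A → B) → A).
s0 ⊮ ¬(B → A) ∨ ((A → B) → A): neither disjunct is forced at s0.
s0 ⊮ ¬(B → A) since s1 is accessible from s0 and s1 ⊩ B → A.
So the root s0 does not force (¬(A → B) → ¬B) → (¬(B → A) ∨ ((A → B) → A)); the model is a countermodel.

Yes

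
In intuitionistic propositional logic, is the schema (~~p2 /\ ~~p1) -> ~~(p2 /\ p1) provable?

This is the distribution of double negation over conjunction, which is intuitionistically derivable.
Assume ~~p2, ~~p1, and ~(p2 /\ p1). From p2 we'd get ~p1 (since p2 /\ p1 is refuted), contradicting ~~p1; so ~p2, contradicting ~~p2.

Yes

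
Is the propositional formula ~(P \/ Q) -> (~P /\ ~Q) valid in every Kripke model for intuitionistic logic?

This is a constructively valid De Morgan direction (negated disjunction to conjunction of negations), which is intuitionistically derivable.
From ~(P \/ Q): if P held then P \/ Q would, contradiction — so ~P; similarly ~Q.

Yes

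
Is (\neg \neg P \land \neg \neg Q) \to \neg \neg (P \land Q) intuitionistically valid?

This is the distribution of double negation over conjunction, which is intuitionistically derivable.
Assume \neg \neg P, \neg \neg Q, and \neg (P \land Q). From P we'd get \neg Q (since P \land Q is refuted), contradicting \neg \neg Q; so \neg P, contradicting \neg \neg P.

Yes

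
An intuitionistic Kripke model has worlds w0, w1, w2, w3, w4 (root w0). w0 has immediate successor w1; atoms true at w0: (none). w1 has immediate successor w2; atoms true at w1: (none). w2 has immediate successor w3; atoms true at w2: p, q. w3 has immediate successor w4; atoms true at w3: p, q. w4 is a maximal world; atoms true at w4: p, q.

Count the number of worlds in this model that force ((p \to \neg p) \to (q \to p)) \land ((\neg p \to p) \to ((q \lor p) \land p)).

3

w0: does not force it — w0 \nVdash ((p \to \neg p) \to (q \to p)) \land ((\neg p \to p) \to ((q \lor p) \land p)) since w0 fails (\neg p \to p) \to ((q \lor p) \land p).
w1: does not force it.
w2: forces it.
w3: forces it.
w4: forces it.
Worlds forcing the formula: {w2, w3, w4}.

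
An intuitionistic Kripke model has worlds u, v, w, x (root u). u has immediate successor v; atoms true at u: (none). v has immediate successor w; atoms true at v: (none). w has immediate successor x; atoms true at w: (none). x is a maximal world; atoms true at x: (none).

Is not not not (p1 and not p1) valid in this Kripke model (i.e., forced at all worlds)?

u forces not not not (p1 and not p1): no world accessible from u forces not not (p1 and not p1).
Since the root u forces not not not (p1 and not p1) and forcing is persistent (monotone upward), every world forces it.

Yes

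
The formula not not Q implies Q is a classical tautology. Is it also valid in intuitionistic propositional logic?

No

This is double-negation elimination, which is not intuitionistically valid.
A Kripke countermodel: worlds w0, w1; order generated by w0 <= w1; atoms true at each world — w0:{}; w1:{Q}.
w0 does not force not not Q implies Q: already at w0 itself, w0 forces not not Q but w0 does not force Q.
w0 lacks atom Q, so w0 does not force Q.
So the root w0 does not force the formula.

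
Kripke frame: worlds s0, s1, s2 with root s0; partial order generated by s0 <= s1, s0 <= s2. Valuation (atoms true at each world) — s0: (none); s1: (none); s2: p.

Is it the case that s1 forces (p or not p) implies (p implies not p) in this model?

s1 forces (p or not p) implies (p implies not p): every world accessible from s1 that forces p or not p (namely s1) also forces p implies not p.

Yes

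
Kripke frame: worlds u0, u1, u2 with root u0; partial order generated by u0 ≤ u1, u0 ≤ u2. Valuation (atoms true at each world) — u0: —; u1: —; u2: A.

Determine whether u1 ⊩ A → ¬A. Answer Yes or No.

Yes

u1 ⊩ A → ¬A vacuously: no world accessible from u1 forces the antecedent A.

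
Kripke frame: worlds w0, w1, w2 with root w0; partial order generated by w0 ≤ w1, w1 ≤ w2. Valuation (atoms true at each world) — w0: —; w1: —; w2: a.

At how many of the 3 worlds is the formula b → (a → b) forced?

w0: forces it.
w1: forces it.
w2: forces it.
Worlds forcing the formula: {w0, w1, w2}.

3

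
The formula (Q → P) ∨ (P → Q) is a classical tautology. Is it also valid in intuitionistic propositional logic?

This is the Gödel–Dummett linearity axiom, which is not intuitionistically valid.
A Kripke countermodel: worlds u0, u1, u2; order generated by u0 ≤ u1, u0 ≤ u2; atoms true at each world — u0:{}; u1:{Q}; u2:{P}.
u0 ⊮ (Q → P) ∨ (P → Q): neither disjunct is forced at u0.
u0 ⊮ Q → P: at the accessible world u1, u1 ⊩ Q but u1 ⊮ P.
u1 lacks atom P, so u1 ⊮ P.
So the root u0 does not force the formula.

No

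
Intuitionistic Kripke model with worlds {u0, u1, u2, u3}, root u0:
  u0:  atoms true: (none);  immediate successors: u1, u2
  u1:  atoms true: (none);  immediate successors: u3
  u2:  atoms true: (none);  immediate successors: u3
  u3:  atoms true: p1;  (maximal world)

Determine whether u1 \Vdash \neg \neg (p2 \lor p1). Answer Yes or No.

u1 \Vdash \neg \neg (p2 \lor p1): no world accessible from u1 forces \neg (p2 \lor p1).

Yes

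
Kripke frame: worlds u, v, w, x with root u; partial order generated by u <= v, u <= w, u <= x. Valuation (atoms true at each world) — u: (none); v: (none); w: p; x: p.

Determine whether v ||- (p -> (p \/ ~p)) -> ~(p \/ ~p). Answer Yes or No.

No

v ||-/- (p -> (p \/ ~p)) -> ~(p \/ ~p): already at v itself, v ||- p -> (p \/ ~p) but v ||-/- ~(p \/ ~p).
v ||-/- ~(p \/ ~p) since v is accessible from v and v ||- p \/ ~p.
v ||- p \/ ~p via the disjunct ~p.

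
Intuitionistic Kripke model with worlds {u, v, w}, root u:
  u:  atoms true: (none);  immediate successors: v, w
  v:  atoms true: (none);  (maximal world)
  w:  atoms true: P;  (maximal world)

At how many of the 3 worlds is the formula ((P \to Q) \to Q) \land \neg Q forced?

1

u: does not force it — u \nVdash ((P \to Q) \to Q) \land \neg Q since u fails (P \to Q) \to Q.
v: does not force it.
w: forces it.
Worlds forcing the formula: {w}.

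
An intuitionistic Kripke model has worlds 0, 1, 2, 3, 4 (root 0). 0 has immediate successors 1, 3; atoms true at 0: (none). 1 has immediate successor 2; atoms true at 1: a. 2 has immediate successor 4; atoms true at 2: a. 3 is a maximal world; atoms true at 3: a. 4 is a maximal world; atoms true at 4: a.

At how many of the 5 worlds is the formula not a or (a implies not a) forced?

0: does not force it — 0 does not force not a or (a implies not a): neither disjunct is forced at 0.
1: does not force it — 1 does not force not a or (a implies not a): neither disjunct is forced at 1.
2: does not force it — 2 does not force not a or (a implies not a): neither disjunct is forced at 2.
3: does not force it.
4: does not force it.
Worlds forcing the formula: { }.

0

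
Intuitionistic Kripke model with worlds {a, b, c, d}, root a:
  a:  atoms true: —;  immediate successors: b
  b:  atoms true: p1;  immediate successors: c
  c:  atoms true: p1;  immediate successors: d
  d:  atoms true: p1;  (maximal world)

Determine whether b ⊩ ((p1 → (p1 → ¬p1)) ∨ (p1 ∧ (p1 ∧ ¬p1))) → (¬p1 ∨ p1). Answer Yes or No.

Yes

b ⊩ ((p1 → (p1 → ¬p1)) ∨ (p1 ∧ (p1 ∧ ¬p1))) → (¬p1 ∨ p1) vacuously: no world accessible from b forces the antecedent (p1 → (p1 → ¬p1)) ∨ (p1 ∧ (p1 ∧ ¬p1)).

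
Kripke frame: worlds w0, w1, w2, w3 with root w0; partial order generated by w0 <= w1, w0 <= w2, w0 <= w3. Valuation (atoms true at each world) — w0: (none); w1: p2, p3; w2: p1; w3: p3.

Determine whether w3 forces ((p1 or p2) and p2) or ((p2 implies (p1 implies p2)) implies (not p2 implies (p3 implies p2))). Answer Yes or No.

w3 does not force ((p1 or p2) and p2) or ((p2 implies (p1 implies p2)) implies (not p2 implies (p3 implies p2))): neither disjunct is forced at w3.
w3 does not force (p1 or p2) and p2 since w3 fails p1 or p2.

No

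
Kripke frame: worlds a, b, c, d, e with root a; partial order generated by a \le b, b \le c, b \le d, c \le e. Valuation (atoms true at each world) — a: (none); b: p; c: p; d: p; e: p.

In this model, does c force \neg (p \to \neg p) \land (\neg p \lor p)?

Yes

c \Vdash \neg (p \to \neg p) \land (\neg p \lor p) since c forces both conjuncts.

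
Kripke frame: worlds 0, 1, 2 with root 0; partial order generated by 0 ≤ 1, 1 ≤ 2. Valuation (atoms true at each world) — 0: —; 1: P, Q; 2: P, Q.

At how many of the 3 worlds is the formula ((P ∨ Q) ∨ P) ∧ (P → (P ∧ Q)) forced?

0: does not force it — 0 ⊮ ((P ∨ Q) ∨ P) ∧ (P → (P ∧ Q)) since 0 fails (P ∨ Q) ∨ P.
1: forces it.
2: forces it.
Worlds forcing the formula: {1, 2}.

2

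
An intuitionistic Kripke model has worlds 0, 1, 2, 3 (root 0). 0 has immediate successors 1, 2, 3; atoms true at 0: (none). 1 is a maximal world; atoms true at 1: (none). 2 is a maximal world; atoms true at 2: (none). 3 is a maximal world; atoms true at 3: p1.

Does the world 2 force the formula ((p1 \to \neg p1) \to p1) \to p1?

Yes

2 \Vdash ((p1 \to \neg p1) \to p1) \to p1 vacuously: no world accessible from 2 forces the antecedent (p1 \to \neg p1) \to p1.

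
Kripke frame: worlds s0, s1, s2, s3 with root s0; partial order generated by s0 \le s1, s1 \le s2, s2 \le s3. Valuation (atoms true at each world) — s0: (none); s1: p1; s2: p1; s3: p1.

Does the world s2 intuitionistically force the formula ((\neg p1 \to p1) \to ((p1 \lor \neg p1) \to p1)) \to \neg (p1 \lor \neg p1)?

s2 \nVdash ((\neg p1 \to p1) \to ((p1 \lor \neg p1) \to p1)) \to \neg (p1 \lor \neg p1): already at s2 itself, s2 \Vdash (\neg p1 \to p1) \to ((p1 \lor \neg p1) \to p1) but s2 \nVdash \neg (p1 \lor \neg p1).
s2 \nVdash \neg (p1 \lor \neg p1) since s2 is accessible from s2 and s2 \Vdash p1 \lor \neg p1.
s2 \Vdash p1 \lor \neg p1 via the disjunct p1.

No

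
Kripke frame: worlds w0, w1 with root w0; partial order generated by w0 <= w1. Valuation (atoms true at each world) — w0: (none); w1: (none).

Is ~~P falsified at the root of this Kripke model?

w0 ||-/- ~~P since w0 is accessible from w0 and w0 ||- ~P.
w0 ||- ~P: no world accessible from w0 forces P.
So the root w0 does not force ~~P; the model is a countermodel.

Yes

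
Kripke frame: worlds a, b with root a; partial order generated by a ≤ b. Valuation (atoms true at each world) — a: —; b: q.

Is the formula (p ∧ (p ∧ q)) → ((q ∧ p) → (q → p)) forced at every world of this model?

a ⊩ (p ∧ (p ∧ q)) → ((q ∧ p) → (q → p)) vacuously: no world accessible from a forces the antecedent p ∧ (p ∧ q).
Since the root a forces (p ∧ (p ∧ q)) → ((q ∧ p) → (q → p)) and forcing is persistent (monotone upward), every world forces it.

Yes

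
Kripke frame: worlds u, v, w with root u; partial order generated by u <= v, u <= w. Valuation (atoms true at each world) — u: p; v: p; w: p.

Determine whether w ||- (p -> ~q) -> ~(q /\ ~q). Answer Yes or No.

Yes

w ||- (p -> ~q) -> ~(q /\ ~q): every world accessible from w that forces p -> ~q (namely w) also forces ~(q /\ ~q).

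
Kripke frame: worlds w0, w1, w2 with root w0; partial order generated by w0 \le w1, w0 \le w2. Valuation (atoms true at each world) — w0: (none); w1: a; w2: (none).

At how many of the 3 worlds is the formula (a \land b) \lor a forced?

w0: does not force it — w0 \nVdash (a \land b) \lor a: neither disjunct is forced at w0.
w1: forces it.
w2: does not force it.
Worlds forcing the formula: {w1}.

1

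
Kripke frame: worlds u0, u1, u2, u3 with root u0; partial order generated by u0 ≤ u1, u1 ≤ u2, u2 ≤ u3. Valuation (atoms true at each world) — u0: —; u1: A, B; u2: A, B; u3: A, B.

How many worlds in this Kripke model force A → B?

4

u0: forces it.
u1: forces it.
u2: forces it.
u3: forces it.
Worlds forcing the formula: {u0, u1, u2, u3}.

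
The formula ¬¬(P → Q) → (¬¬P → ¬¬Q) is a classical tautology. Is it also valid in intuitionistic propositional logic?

This is the distribution of double negation over implication, which is intuitionistically derivable.
Assume ¬¬(P → Q) and ¬¬P; suppose ¬Q. Then P → Q would give ¬P (by contraposition), contradicting ¬¬P; so ¬(P → Q), contradicting ¬¬(P → Q). Hence ¬¬Q.

Yes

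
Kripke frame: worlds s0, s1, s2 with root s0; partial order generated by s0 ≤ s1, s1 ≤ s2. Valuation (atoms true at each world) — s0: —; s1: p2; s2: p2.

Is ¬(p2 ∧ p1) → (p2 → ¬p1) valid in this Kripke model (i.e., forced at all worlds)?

s0 ⊩ ¬(p2 ∧ p1) → (p2 → ¬p1): every world accessible from s0 that forces ¬(p2 ∧ p1) (namely s0, s1, s2) also forces p2 → ¬p1.
Since the root s0 forces ¬(p2 ∧ p1) → (p2 → ¬p1) and forcing is persistent (monotone upward), every world forces it.

Yes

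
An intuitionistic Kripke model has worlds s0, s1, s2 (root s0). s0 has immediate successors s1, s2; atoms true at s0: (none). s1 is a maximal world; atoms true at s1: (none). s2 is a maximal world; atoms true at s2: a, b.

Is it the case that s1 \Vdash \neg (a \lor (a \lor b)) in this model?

Yes

s1 \Vdash \neg (a \lor (a \lor b)): no world accessible from s1 forces a \lor (a \lor b).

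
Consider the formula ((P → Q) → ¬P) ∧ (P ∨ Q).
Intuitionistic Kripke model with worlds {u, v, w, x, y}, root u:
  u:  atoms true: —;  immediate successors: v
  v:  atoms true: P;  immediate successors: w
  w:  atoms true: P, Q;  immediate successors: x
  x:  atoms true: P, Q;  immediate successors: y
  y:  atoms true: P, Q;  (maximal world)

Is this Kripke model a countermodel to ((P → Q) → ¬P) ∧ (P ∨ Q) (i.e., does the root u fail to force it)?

Yes

u ⊮ ((P → Q) → ¬P) ∧ (P ∨ Q) since u fails (P → Q) → ¬P.
So the root u does not force ((P → Q) → ¬P) ∧ (P ∨ Q); the model is a countermodel.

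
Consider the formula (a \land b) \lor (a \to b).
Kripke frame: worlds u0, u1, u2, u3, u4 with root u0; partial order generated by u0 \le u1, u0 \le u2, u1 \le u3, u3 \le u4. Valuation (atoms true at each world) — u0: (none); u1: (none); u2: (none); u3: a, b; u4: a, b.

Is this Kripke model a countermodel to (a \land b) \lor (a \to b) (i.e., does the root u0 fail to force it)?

No

u0 \Vdash (a \land b) \lor (a \to b) via the disjunct a \to b.
So the root u0 forces (a \land b) \lor (a \to b); the model is not a countermodel.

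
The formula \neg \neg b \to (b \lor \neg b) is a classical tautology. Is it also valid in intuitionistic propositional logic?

This is a variant of double-negation elimination (deriving excluded middle from double negation), which is not intuitionistically valid.
A Kripke countermodel: worlds u0, u1; order generated by u0 \le u1; atoms true at each world — u0:{}; u1:{b}.
u0 \nVdash \neg \neg b \to (b \lor \neg b): already at u0 itself, u0 \Vdash \neg \neg b but u0 \nVdash b \lor \neg b.
u0 \nVdash b \lor \neg b: neither disjunct is forced at u0.
u0 lacks atom b, so u0 \nVdash b.
So the root u0 does not force the formula.

No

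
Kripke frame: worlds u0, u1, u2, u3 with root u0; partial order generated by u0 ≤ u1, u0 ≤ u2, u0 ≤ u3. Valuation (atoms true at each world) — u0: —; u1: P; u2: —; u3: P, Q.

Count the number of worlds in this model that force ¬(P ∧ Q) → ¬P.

2

u0: does not force it — u0 ⊮ ¬(P ∧ Q) → ¬P: at the accessible world u1, u1 ⊩ ¬(P ∧ Q) but u1 ⊮ ¬P.
u1: does not force it.
u2: forces it.
u3: forces it.
Worlds forcing the formula: {u2, u3}.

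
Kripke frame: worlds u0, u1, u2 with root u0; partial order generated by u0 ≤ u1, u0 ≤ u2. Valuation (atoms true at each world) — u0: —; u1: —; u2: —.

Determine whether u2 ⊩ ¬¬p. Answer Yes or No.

No

u2 ⊮ ¬¬p since u2 is accessible from u2 and u2 ⊩ ¬p.
u2 ⊩ ¬p: no world accessible from u2 forces p.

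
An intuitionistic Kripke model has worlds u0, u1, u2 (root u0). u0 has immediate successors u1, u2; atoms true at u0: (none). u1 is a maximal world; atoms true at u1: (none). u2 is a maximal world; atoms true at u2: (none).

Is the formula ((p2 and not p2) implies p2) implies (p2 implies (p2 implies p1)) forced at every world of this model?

Yes

u0 forces ((p2 and not p2) implies p2) implies (p2 implies (p2 implies p1)): every world accessible from u0 that forces (p2 and not p2) implies p2 (namely u0, u1, u2) also forces p2 implies (p2 implies p1).
Since the root u0 forces ((p2 and not p2) implies p2) implies (p2 implies (p2 implies p1)) and forcing is persistent (monotone upward), every world forces it.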